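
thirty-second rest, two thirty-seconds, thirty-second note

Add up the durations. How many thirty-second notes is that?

Each duration in thirty-second notes: thirty-second rest = 1; thirty-second = 1; thirty-second = 1; thirty-second note = 1.
Sum: 1 + 1 + 1 + 1 = 4 thirty-second notes.

4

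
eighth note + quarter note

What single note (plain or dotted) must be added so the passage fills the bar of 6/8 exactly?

dotted quarter note

The bar of 6/8 = 6 eighth notes.
Each duration in eighth notes: eighth note = 1; quarter note = 2.
Sum: 1 + 2 = 3.
Remaining: 6 − 3 = 3 eighth notes, which is a dotted quarter note.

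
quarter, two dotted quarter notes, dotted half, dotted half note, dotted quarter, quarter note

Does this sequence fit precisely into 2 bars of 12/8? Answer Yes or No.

No

One bar of 12/8 = 12 eighth notes, so 2 bars = 24.
Express everything in eighth notes: quarter = 2; dotted quarter note = 3; dotted quarter note = 3; dotted half = 6; dotted half note = 6; dotted quarter = 3; quarter note = 2.
Altogether 2 + 3 + 3 + 6 + 6 + 3 + 2 = 25.
25 exceeds 24, so the answer is No.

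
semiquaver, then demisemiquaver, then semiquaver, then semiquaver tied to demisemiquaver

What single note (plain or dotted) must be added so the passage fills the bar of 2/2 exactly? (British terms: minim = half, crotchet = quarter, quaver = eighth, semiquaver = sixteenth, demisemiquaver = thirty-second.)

The bar of 2/2 = 32 thirty-second notes.
Each duration in thirty-second notes: semiquaver = 2; demisemiquaver = 1; semiquaver = 2; semiquaver tied to demisemiquaver (semiquaver + demisemiquaver) = 3.
Total: 2 + 1 + 2 + 3 = 8.
Remaining: 32 − 8 = 24 thirty-second notes, which is a dotted half note.

dotted half note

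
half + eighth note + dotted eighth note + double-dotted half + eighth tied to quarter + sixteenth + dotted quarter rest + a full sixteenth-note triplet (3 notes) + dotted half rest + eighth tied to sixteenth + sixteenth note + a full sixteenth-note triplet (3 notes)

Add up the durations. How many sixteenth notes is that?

60

Convert each value to sixteenth notes: half = 8; eighth note = 2; dotted eighth note = 3; double-dotted half = 14; eighth tied to quarter (eighth + quarter) = 6; sixteenth = 1; dotted quarter rest = 6; a full sixteenth-note triplet (3 notes) (three triplet sixteenths span one eighth) = 2; dotted half rest = 12; eighth tied to sixteenth (eighth + sixteenth) = 3; sixteenth note = 1; a full sixteenth-note triplet (3 notes) (three triplet sixteenths span one eighth) = 2.
Altogether 8 + 2 + 3 + 14 + 6 + 1 + 6 + 2 + 12 + 3 + 1 + 2 = 60 sixteenth notes.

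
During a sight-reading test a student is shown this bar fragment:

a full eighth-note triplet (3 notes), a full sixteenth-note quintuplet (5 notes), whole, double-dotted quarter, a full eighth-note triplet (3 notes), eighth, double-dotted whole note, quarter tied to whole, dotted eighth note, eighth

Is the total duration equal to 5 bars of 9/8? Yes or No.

One bar of 9/8 = 18 sixteenth notes, so 5 bars = 90.
Express everything in sixteenth notes: a full eighth-note triplet (3 notes) (three triplet eighths span one quarter) = 4; a full sixteenth-note quintuplet (5 notes) (five quintuplet sixteenths span one quarter) = 4; whole = 16; double-dotted quarter = 7; a full eighth-note triplet (3 notes) (three triplet eighths span one quarter) = 4; eighth = 2; double-dotted whole note = 28; quarter tied to whole (quarter + whole) = 20; dotted eighth note = 3; eighth = 2.
Altogether 4 + 4 + 16 + 7 + 4 + 2 + 28 + 20 + 3 + 2 = 90.
90 equals 90, so the answer is Yes.

Yes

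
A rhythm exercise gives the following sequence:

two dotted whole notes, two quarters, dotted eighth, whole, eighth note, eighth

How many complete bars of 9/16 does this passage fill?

One bar of 9/16 = 9 sixteenth notes.
Express everything in sixteenth notes: dotted whole note = 24; dotted whole note = 24; quarter = 4; quarter = 4; dotted eighth = 3; whole = 16; eighth note = 2; eighth = 2.
Altogether 24 + 24 + 4 + 4 + 3 + 16 + 2 + 2 = 79.
79 ÷ 9 = 8 complete bars with 7 left over.

8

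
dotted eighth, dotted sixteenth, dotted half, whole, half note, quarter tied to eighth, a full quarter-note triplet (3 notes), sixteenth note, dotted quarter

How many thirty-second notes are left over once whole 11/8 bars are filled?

One bar of 11/8 = 44 thirty-second notes.
Express everything in thirty-second notes: dotted eighth = 6; dotted sixteenth = 3; dotted half = 24; whole = 32; half note = 16; quarter tied to eighth (quarter + eighth) = 12; a full quarter-note triplet (3 notes) (three triplet quarters span one half) = 16; sixteenth note = 2; dotted quarter = 12.
Adding: 6 + 3 + 24 + 32 + 16 + 12 + 16 + 2 + 12 = 123.
123 ÷ 44 = 2 complete bars with 35 thirty-second notes remaining.

35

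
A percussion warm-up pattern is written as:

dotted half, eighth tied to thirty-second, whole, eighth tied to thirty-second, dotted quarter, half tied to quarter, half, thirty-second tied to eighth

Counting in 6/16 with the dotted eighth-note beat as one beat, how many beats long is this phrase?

20.5

One dotted eighth-note beat = 6 thirty-second notes.
Express everything in thirty-second notes: dotted half = 24; eighth tied to thirty-second (eighth + thirty-second) = 5; whole = 32; eighth tied to thirty-second (eighth + thirty-second) = 5; dotted quarter = 12; half tied to quarter (half + quarter) = 24; half = 16; thirty-second tied to eighth (thirty-second + eighth) = 5.
Total: 24 + 5 + 32 + 5 + 12 + 24 + 16 + 5 = 123.
123 ÷ 6 = 20.5 beats.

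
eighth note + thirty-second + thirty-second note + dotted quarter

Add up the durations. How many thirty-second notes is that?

Convert each value to thirty-second notes: eighth note = 4; thirty-second = 1; thirty-second note = 1; dotted quarter = 12.
Sum: 4 + 1 + 1 + 12 = 18 thirty-second notes.

18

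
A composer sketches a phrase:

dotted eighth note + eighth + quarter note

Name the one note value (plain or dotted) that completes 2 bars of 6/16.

dotted eighth note

2 bars of 6/16 = 12 sixteenth notes.
In sixteenth notes: dotted eighth note = 3; eighth = 2; quarter note = 4.
Sum: 3 + 2 + 4 = 9.
Remaining: 12 − 9 = 3 sixteenth notes, which is a dotted eighth note.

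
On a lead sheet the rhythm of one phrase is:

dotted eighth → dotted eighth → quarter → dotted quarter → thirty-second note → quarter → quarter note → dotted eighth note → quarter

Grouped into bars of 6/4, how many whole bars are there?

1

One bar of 6/4 = 48 thirty-second notes.
Convert each value to thirty-second notes: dotted eighth = 6; dotted eighth = 6; quarter = 8; dotted quarter = 12; thirty-second note = 1; quarter = 8; quarter note = 8; dotted eighth note = 6; quarter = 8.
Altogether 6 + 6 + 8 + 12 + 1 + 8 + 8 + 6 + 8 = 63.
63 ÷ 48 = 1 complete bar with 15 left over.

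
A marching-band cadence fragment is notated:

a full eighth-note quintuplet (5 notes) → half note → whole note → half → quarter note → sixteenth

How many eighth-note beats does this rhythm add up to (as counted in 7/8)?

One eighth-note beat = 2 sixteenth notes.
In sixteenth notes: a full eighth-note quintuplet (5 notes) (five quintuplet eighths span one half) = 8; half note = 8; whole note = 16; half = 8; quarter note = 4; sixteenth = 1.
Sum: 8 + 8 + 16 + 8 + 4 + 1 = 45.
45 ÷ 2 = 22.5 beats.

22.5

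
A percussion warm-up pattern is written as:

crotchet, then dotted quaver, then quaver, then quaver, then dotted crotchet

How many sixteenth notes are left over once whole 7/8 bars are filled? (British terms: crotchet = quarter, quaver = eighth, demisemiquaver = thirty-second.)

3

One bar of 7/8 = 14 sixteenth notes.
In sixteenth notes: crotchet = 4; dotted quaver = 3; quaver = 2; quaver = 2; dotted crotchet = 6.
Altogether 4 + 3 + 2 + 2 + 6 = 17.
17 ÷ 14 = 1 complete bar with 3 sixteenth notes remaining.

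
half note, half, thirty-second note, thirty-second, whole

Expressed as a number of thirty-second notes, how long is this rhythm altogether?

66

Express everything in thirty-second notes: half note = 16; half = 16; thirty-second note = 1; thirty-second = 1; whole = 32.
Sum: 16 + 16 + 1 + 1 + 32 = 66 thirty-second notes.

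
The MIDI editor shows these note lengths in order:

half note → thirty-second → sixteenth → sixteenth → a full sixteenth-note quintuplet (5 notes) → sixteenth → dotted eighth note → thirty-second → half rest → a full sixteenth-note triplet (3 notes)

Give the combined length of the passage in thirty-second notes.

In thirty-second notes: half note = 16; thirty-second = 1; sixteenth = 2; sixteenth = 2; a full sixteenth-note quintuplet (5 notes) (five quintuplet sixteenths span one quarter) = 8; sixteenth = 2; dotted eighth note = 6; thirty-second = 1; half rest = 16; a full sixteenth-note triplet (3 notes) (three triplet sixteenths span one eighth) = 4.
Adding: 16 + 1 + 2 + 2 + 8 + 2 + 6 + 1 + 16 + 4 = 58 thirty-second notes.

58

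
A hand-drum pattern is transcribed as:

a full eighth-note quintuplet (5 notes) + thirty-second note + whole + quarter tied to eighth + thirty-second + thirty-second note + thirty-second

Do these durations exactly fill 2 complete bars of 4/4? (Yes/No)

One bar of 4/4 = 32 thirty-second notes, so 2 bars = 64.
Each duration in thirty-second notes: a full eighth-note quintuplet (5 notes) (five quintuplet eighths span one half) = 16; thirty-second note = 1; whole = 32; quarter tied to eighth (quarter + eighth) = 12; thirty-second = 1; thirty-second note = 1; thirty-second = 1.
Adding: 16 + 1 + 32 + 12 + 1 + 1 + 1 = 64.
64 equals 64, so the answer is Yes.

Yes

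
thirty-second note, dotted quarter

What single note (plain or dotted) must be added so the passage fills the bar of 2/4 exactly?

The bar of 2/4 = 16 thirty-second notes.
In thirty-second notes: thirty-second note = 1; dotted quarter = 12.
Sum: 1 + 12 = 13.
Remaining: 16 − 13 = 3 thirty-second notes, which is a dotted sixteenth note.

dotted sixteenth note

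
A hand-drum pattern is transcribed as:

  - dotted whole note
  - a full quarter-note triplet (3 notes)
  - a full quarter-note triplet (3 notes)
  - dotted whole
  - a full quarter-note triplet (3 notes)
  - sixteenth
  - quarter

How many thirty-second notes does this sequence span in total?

154

Convert each value to thirty-second notes: dotted whole note = 48; a full quarter-note triplet (3 notes) (three triplet quarters span one half) = 16; a full quarter-note triplet (3 notes) (three triplet quarters span one half) = 16; dotted whole = 48; a full quarter-note triplet (3 notes) (three triplet quarters span one half) = 16; sixteenth = 2; quarter = 8.
Sum: 48 + 16 + 16 + 48 + 16 + 2 + 8 = 154 thirty-second notes.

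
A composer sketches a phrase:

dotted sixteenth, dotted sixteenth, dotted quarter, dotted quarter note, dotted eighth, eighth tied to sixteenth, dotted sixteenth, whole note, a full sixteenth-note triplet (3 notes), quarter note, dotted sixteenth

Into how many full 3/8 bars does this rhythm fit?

7

One bar of 3/8 = 12 thirty-second notes.
In thirty-second notes: dotted sixteenth = 3; dotted sixteenth = 3; dotted quarter = 12; dotted quarter note = 12; dotted eighth = 6; eighth tied to sixteenth (eighth + sixteenth) = 6; dotted sixteenth = 3; whole note = 32; a full sixteenth-note triplet (3 notes) (three triplet sixteenths span one eighth) = 4; quarter note = 8; dotted sixteenth = 3.
Total: 3 + 3 + 12 + 12 + 6 + 6 + 3 + 32 + 4 + 8 + 3 = 92.
92 ÷ 12 = 7 complete bars with 8 left over.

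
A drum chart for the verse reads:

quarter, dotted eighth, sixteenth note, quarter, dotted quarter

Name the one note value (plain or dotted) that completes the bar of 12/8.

dotted quarter note

The bar of 12/8 = 24 sixteenth notes.
Express everything in sixteenth notes: quarter = 4; dotted eighth = 3; sixteenth note = 1; quarter = 4; dotted quarter = 6.
Adding: 4 + 3 + 1 + 4 + 6 = 18.
Remaining: 24 − 18 = 6 sixteenth notes, which is a dotted quarter note.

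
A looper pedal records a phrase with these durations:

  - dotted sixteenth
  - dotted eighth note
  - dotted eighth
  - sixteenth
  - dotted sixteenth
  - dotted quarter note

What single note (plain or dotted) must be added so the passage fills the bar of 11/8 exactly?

dotted quarter note

The bar of 11/8 = 44 thirty-second notes.
Each duration in thirty-second notes: dotted sixteenth = 3; dotted eighth note = 6; dotted eighth = 6; sixteenth = 2; dotted sixteenth = 3; dotted quarter note = 12.
Total: 3 + 6 + 6 + 2 + 3 + 12 = 32.
Remaining: 44 − 32 = 12 thirty-second notes, which is a dotted quarter note.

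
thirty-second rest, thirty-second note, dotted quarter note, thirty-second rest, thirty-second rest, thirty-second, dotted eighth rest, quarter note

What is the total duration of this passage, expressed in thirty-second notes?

31

Convert each value to thirty-second notes: thirty-second rest = 1; thirty-second note = 1; dotted quarter note = 12; thirty-second rest = 1; thirty-second rest = 1; thirty-second = 1; dotted eighth rest = 6; quarter note = 8.
Altogether 1 + 1 + 12 + 1 + 1 + 1 + 6 + 8 = 31 thirty-second notes.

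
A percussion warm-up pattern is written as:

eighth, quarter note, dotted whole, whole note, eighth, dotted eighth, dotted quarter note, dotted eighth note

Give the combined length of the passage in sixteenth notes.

60

Each duration in sixteenth notes: eighth = 2; quarter note = 4; dotted whole = 24; whole note = 16; eighth = 2; dotted eighth = 3; dotted quarter note = 6; dotted eighth note = 3.
Total: 2 + 4 + 24 + 16 + 2 + 3 + 6 + 3 = 60 sixteenth notes.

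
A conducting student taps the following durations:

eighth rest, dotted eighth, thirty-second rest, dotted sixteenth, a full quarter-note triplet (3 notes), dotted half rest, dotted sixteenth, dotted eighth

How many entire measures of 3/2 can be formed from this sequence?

One bar of 3/2 = 48 thirty-second notes.
In thirty-second notes: eighth rest = 4; dotted eighth = 6; thirty-second rest = 1; dotted sixteenth = 3; a full quarter-note triplet (3 notes) (three triplet quarters span one half) = 16; dotted half rest = 24; dotted sixteenth = 3; dotted eighth = 6.
Total: 4 + 6 + 1 + 3 + 16 + 24 + 3 + 6 = 63.
63 ÷ 48 = 1 complete bar with 15 left over.

1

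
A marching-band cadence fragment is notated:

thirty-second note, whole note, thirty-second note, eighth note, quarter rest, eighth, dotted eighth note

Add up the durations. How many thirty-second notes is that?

56

Express everything in thirty-second notes: thirty-second note = 1; whole note = 32; thirty-second note = 1; eighth note = 4; quarter rest = 8; eighth = 4; dotted eighth note = 6.
Sum: 1 + 32 + 1 + 4 + 8 + 4 + 6 = 56 thirty-second notes.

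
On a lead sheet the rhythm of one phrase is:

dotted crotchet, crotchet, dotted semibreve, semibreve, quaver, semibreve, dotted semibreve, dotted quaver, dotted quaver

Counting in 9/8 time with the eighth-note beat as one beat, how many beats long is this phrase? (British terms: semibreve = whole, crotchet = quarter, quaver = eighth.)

49

One eighth-note beat = 2 sixteenth notes.
Working in sixteenth notes: dotted crotchet = 6; crotchet = 4; dotted semibreve = 24; semibreve = 16; quaver = 2; semibreve = 16; dotted semibreve = 24; dotted quaver = 3; dotted quaver = 3.
Sum: 6 + 4 + 24 + 16 + 2 + 16 + 24 + 3 + 3 = 98.
98 ÷ 2 = 49 beats.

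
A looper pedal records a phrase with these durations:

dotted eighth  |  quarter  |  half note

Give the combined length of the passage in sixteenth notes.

15

Working in sixteenth notes: dotted eighth = 3; quarter = 4; half note = 8.
Total: 3 + 4 + 8 = 15 sixteenth notes.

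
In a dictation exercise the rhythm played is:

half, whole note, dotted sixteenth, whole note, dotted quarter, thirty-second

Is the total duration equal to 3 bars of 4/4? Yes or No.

One bar of 4/4 = 32 thirty-second notes, so 3 bars = 96.
In thirty-second notes: half = 16; whole note = 32; dotted sixteenth = 3; whole note = 32; dotted quarter = 12; thirty-second = 1.
Altogether 16 + 32 + 3 + 32 + 12 + 1 = 96.
96 equals 96, so the answer is Yes.

Yes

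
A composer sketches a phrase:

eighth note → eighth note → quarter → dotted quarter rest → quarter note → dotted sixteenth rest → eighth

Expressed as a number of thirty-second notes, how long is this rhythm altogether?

In thirty-second notes: eighth note = 4; eighth note = 4; quarter = 8; dotted quarter rest = 12; quarter note = 8; dotted sixteenth rest = 3; eighth = 4.
Altogether 4 + 4 + 8 + 12 + 8 + 3 + 4 = 43 thirty-second notes.

43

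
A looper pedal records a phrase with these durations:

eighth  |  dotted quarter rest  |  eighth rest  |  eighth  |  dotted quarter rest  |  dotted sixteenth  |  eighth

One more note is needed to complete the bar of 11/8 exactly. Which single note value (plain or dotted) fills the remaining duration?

thirty-second note

The bar of 11/8 = 44 thirty-second notes.
Working in thirty-second notes: eighth = 4; dotted quarter rest = 12; eighth rest = 4; eighth = 4; dotted quarter rest = 12; dotted sixteenth = 3; eighth = 4.
Adding: 4 + 12 + 4 + 4 + 12 + 3 + 4 = 43.
Remaining: 44 − 43 = 1 thirty-second note, which is a thirty-second note.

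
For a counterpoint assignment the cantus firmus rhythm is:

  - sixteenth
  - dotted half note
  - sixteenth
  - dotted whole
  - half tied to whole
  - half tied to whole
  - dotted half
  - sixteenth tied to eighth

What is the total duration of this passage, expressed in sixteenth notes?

101

Express everything in sixteenth notes: sixteenth = 1; dotted half note = 12; sixteenth = 1; dotted whole = 24; half tied to whole (half + whole) = 24; half tied to whole (half + whole) = 24; dotted half = 12; sixteenth tied to eighth (sixteenth + eighth) = 3.
Sum: 1 + 12 + 1 + 24 + 24 + 24 + 12 + 3 = 101 sixteenth notes.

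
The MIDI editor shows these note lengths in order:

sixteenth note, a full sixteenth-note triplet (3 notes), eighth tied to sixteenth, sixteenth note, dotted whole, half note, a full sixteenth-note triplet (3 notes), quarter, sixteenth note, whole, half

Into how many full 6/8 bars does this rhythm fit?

5

One bar of 6/8 = 12 sixteenth notes.
Convert each value to sixteenth notes: sixteenth note = 1; a full sixteenth-note triplet (3 notes) (three triplet sixteenths span one eighth) = 2; eighth tied to sixteenth (eighth + sixteenth) = 3; sixteenth note = 1; dotted whole = 24; half note = 8; a full sixteenth-note triplet (3 notes) (three triplet sixteenths span one eighth) = 2; quarter = 4; sixteenth note = 1; whole = 16; half = 8.
Altogether 1 + 2 + 3 + 1 + 24 + 8 + 2 + 4 + 1 + 16 + 8 = 70.
70 ÷ 12 = 5 complete bars with 10 left over.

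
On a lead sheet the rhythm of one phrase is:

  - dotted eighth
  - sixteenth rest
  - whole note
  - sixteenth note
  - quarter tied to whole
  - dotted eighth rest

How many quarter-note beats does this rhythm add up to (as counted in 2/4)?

One quarter-note beat = 4 sixteenth notes.
Each duration in sixteenth notes: dotted eighth = 3; sixteenth rest = 1; whole note = 16; sixteenth note = 1; quarter tied to whole (quarter + whole) = 20; dotted eighth rest = 3.
Total: 3 + 1 + 16 + 1 + 20 + 3 = 44.
44 ÷ 4 = 11 beats.

11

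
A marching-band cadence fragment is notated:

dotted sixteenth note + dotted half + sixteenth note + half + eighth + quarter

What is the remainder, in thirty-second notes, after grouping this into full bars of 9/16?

3

One bar of 9/16 = 18 thirty-second notes.
Express everything in thirty-second notes: dotted sixteenth note = 3; dotted half = 24; sixteenth note = 2; half = 16; eighth = 4; quarter = 8.
Adding: 3 + 24 + 2 + 16 + 4 + 8 = 57.
57 ÷ 18 = 3 complete bars with 3 thirty-second notes remaining.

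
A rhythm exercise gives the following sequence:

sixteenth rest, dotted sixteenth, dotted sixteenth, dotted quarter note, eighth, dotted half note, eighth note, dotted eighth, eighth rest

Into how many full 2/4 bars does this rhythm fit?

One bar of 2/4 = 16 thirty-second notes.
Each duration in thirty-second notes: sixteenth rest = 2; dotted sixteenth = 3; dotted sixteenth = 3; dotted quarter note = 12; eighth = 4; dotted half note = 24; eighth note = 4; dotted eighth = 6; eighth rest = 4.
Sum: 2 + 3 + 3 + 12 + 4 + 24 + 4 + 6 + 4 = 62.
62 ÷ 16 = 3 complete bars with 14 left over.

3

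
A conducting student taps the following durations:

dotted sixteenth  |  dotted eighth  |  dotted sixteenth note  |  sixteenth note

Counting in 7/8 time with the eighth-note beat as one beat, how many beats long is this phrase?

3.5

One eighth-note beat = 4 thirty-second notes.
Each duration in thirty-second notes: dotted sixteenth = 3; dotted eighth = 6; dotted sixteenth note = 3; sixteenth note = 2.
Adding: 3 + 6 + 3 + 2 = 14.
14 ÷ 4 = 3.5 beats.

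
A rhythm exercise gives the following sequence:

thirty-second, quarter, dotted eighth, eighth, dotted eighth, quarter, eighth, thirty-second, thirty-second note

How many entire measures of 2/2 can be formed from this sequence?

One bar of 2/2 = 32 thirty-second notes.
Express everything in thirty-second notes: thirty-second = 1; quarter = 8; dotted eighth = 6; eighth = 4; dotted eighth = 6; quarter = 8; eighth = 4; thirty-second = 1; thirty-second note = 1.
Sum: 1 + 8 + 6 + 4 + 6 + 8 + 4 + 1 + 1 = 39.
39 ÷ 32 = 1 complete bar with 7 left over.

1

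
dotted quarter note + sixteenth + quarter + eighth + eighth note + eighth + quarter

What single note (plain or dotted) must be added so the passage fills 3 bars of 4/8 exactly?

dotted eighth note

3 bars of 4/8 = 24 sixteenth notes.
Each duration in sixteenth notes: dotted quarter note = 6; sixteenth = 1; quarter = 4; eighth = 2; eighth note = 2; eighth = 2; quarter = 4.
Total: 6 + 1 + 4 + 2 + 2 + 2 + 4 = 21.
Remaining: 24 − 21 = 3 sixteenth notes, which is a dotted eighth note.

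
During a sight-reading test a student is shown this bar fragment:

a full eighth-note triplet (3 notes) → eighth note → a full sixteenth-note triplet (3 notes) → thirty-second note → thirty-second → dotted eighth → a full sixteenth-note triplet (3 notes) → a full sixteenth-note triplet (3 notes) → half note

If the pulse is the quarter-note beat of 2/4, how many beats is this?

6

One quarter-note beat = 8 thirty-second notes.
Each duration in thirty-second notes: a full eighth-note triplet (3 notes) (three triplet eighths span one quarter) = 8; eighth note = 4; a full sixteenth-note triplet (3 notes) (three triplet sixteenths span one eighth) = 4; thirty-second note = 1; thirty-second = 1; dotted eighth = 6; a full sixteenth-note triplet (3 notes) (three triplet sixteenths span one eighth) = 4; a full sixteenth-note triplet (3 notes) (three triplet sixteenths span one eighth) = 4; half note = 16.
Adding: 8 + 4 + 4 + 1 + 1 + 6 + 4 + 4 + 16 = 48.
48 ÷ 8 = 6 beats.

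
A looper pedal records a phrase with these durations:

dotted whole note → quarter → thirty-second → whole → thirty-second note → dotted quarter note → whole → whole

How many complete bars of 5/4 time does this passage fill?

One bar of 5/4 = 40 thirty-second notes.
Express everything in thirty-second notes: dotted whole note = 48; quarter = 8; thirty-second = 1; whole = 32; thirty-second note = 1; dotted quarter note = 12; whole = 32; whole = 32.
Altogether 48 + 8 + 1 + 32 + 1 + 12 + 32 + 32 = 166.
166 ÷ 40 = 4 complete bars with 6 left over.

4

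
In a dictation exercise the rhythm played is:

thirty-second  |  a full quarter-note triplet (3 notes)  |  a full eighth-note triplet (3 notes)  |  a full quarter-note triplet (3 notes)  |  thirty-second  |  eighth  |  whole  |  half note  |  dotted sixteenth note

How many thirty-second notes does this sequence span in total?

Express everything in thirty-second notes: thirty-second = 1; a full quarter-note triplet (3 notes) (three triplet quarters span one half) = 16; a full eighth-note triplet (3 notes) (three triplet eighths span one quarter) = 8; a full quarter-note triplet (3 notes) (three triplet quarters span one half) = 16; thirty-second = 1; eighth = 4; whole = 32; half note = 16; dotted sixteenth note = 3.
Adding: 1 + 16 + 8 + 16 + 1 + 4 + 32 + 16 + 3 = 97 thirty-second notes.

97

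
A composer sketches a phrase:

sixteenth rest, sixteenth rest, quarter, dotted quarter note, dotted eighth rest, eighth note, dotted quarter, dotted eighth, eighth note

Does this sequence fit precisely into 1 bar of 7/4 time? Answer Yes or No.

One bar of 7/4 = 28 sixteenth notes.
In sixteenth notes: sixteenth rest = 1; sixteenth rest = 1; quarter = 4; dotted quarter note = 6; dotted eighth rest = 3; eighth note = 2; dotted quarter = 6; dotted eighth = 3; eighth note = 2.
Sum: 1 + 1 + 4 + 6 + 3 + 2 + 6 + 3 + 2 = 28.
28 equals 28, so the answer is Yes.

Yes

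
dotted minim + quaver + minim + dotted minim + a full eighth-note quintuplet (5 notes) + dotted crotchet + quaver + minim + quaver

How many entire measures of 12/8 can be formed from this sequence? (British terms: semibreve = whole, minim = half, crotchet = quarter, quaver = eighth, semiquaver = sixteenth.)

2

One bar of 12/8 = 12 eighth notes.
Working in eighth notes: dotted minim = 6; quaver = 1; minim = 4; dotted minim = 6; a full eighth-note quintuplet (5 notes) (five quintuplet eighths span one half) = 4; dotted crotchet = 3; quaver = 1; minim = 4; quaver = 1.
Sum: 6 + 1 + 4 + 6 + 4 + 3 + 1 + 4 + 1 = 30.
30 ÷ 12 = 2 complete bars with 6 left over.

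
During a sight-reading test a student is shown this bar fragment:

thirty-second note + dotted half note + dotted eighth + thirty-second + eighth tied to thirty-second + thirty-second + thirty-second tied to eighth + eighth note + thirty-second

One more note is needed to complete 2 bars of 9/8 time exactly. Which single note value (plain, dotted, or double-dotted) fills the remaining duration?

2 bars of 9/8 = 72 thirty-second notes.
Each duration in thirty-second notes: thirty-second note = 1; dotted half note = 24; dotted eighth = 6; thirty-second = 1; eighth tied to thirty-second (eighth + thirty-second) = 5; thirty-second = 1; thirty-second tied to eighth (thirty-second + eighth) = 5; eighth note = 4; thirty-second = 1.
Sum: 1 + 24 + 6 + 1 + 5 + 1 + 5 + 4 + 1 = 48.
Remaining: 72 − 48 = 24 thirty-second notes, which is a dotted half note.

dotted half note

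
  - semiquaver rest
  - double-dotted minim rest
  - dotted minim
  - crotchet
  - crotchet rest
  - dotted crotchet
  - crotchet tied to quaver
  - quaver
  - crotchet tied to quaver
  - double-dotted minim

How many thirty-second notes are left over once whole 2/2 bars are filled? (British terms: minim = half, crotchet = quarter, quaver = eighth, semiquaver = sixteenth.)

One bar of 2/2 = 16 sixteenth notes.
Working in sixteenth notes: semiquaver rest = 1; double-dotted minim rest = 14; dotted minim = 12; crotchet = 4; crotchet rest = 4; dotted crotchet = 6; crotchet tied to quaver (crotchet + quaver) = 6; quaver = 2; crotchet tied to quaver (crotchet + quaver) = 6; double-dotted minim = 14.
Altogether 1 + 14 + 12 + 4 + 4 + 6 + 6 + 2 + 6 + 14 = 69.
69 ÷ 16 = 4 complete bars with 5 sixteenth notes remaining = 10 thirty-second notes.

10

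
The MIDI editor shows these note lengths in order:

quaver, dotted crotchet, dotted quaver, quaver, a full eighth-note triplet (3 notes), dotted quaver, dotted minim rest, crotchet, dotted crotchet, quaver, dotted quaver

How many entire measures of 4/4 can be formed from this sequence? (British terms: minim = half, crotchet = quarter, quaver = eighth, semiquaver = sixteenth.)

2

One bar of 4/4 = 16 sixteenth notes.
Convert each value to sixteenth notes: quaver = 2; dotted crotchet = 6; dotted quaver = 3; quaver = 2; a full eighth-note triplet (3 notes) (three triplet eighths span one quarter) = 4; dotted quaver = 3; dotted minim rest = 12; crotchet = 4; dotted crotchet = 6; quaver = 2; dotted quaver = 3.
Adding: 2 + 6 + 3 + 2 + 4 + 3 + 12 + 4 + 6 + 2 + 3 = 47.
47 ÷ 16 = 2 complete bars with 15 left over.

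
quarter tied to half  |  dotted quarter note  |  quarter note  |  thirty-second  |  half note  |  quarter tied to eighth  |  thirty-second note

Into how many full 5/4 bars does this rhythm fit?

One bar of 5/4 = 40 thirty-second notes.
Working in thirty-second notes: quarter tied to half (quarter + half) = 24; dotted quarter note = 12; quarter note = 8; thirty-second = 1; half note = 16; quarter tied to eighth (quarter + eighth) = 12; thirty-second note = 1.
Sum: 24 + 12 + 8 + 1 + 16 + 12 + 1 = 74.
74 ÷ 40 = 1 complete bar with 34 left over.

1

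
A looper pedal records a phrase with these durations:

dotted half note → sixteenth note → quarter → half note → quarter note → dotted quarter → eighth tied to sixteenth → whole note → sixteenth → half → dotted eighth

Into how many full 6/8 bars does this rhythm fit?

One bar of 6/8 = 12 sixteenth notes.
Convert each value to sixteenth notes: dotted half note = 12; sixteenth note = 1; quarter = 4; half note = 8; quarter note = 4; dotted quarter = 6; eighth tied to sixteenth (eighth + sixteenth) = 3; whole note = 16; sixteenth = 1; half = 8; dotted eighth = 3.
Sum: 12 + 1 + 4 + 8 + 4 + 6 + 3 + 16 + 1 + 8 + 3 = 66.
66 ÷ 12 = 5 complete bars with 6 left over.

5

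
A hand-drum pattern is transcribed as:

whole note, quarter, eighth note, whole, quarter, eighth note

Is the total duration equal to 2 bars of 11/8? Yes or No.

Yes

One bar of 11/8 = 11 eighth notes, so 2 bars = 22.
Express everything in eighth notes: whole note = 8; quarter = 2; eighth note = 1; whole = 8; quarter = 2; eighth note = 1.
Adding: 8 + 2 + 1 + 8 + 2 + 1 = 22.
22 equals 22, so the answer is Yes.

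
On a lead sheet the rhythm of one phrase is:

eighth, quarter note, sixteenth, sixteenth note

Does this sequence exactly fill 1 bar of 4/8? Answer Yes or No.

Yes

One bar of 4/8 = 8 sixteenth notes.
Express everything in sixteenth notes: eighth = 2; quarter note = 4; sixteenth = 1; sixteenth note = 1.
Adding: 2 + 4 + 1 + 1 = 8.
8 equals 8, so the answer is Yes.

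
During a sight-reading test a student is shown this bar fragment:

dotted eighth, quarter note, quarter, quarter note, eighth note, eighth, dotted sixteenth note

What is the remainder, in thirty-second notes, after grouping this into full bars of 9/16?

5

One bar of 9/16 = 18 thirty-second notes.
Working in thirty-second notes: dotted eighth = 6; quarter note = 8; quarter = 8; quarter note = 8; eighth note = 4; eighth = 4; dotted sixteenth note = 3.
Total: 6 + 8 + 8 + 8 + 4 + 4 + 3 = 41.
41 ÷ 18 = 2 complete bars with 5 thirty-second notes remaining.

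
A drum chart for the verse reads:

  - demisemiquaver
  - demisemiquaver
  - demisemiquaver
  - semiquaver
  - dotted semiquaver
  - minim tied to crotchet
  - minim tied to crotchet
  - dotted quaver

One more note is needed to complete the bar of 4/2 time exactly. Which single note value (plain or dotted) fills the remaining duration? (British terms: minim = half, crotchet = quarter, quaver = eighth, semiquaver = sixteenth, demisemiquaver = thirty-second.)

The bar of 4/2 = 64 thirty-second notes.
Working in thirty-second notes: demisemiquaver = 1; demisemiquaver = 1; demisemiquaver = 1; semiquaver = 2; dotted semiquaver = 3; minim tied to crotchet (minim + crotchet) = 24; minim tied to crotchet (minim + crotchet) = 24; dotted quaver = 6.
Adding: 1 + 1 + 1 + 2 + 3 + 24 + 24 + 6 = 62.
Remaining: 64 − 62 = 2 thirty-second notes, which is a sixteenth note.

sixteenth note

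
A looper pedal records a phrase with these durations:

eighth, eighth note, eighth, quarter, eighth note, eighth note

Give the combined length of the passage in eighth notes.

Each duration in eighth notes: eighth = 1; eighth note = 1; eighth = 1; quarter = 2; eighth note = 1; eighth note = 1.
Total: 1 + 1 + 1 + 2 + 1 + 1 = 7 eighth notes.

7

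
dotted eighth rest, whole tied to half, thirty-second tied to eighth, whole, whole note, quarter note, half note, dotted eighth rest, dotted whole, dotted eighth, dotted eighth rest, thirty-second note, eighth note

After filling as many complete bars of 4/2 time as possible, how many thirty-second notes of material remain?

26

One bar of 4/2 = 64 thirty-second notes.
Working in thirty-second notes: dotted eighth rest = 6; whole tied to half (whole + half) = 48; thirty-second tied to eighth (thirty-second + eighth) = 5; whole = 32; whole note = 32; quarter note = 8; half note = 16; dotted eighth rest = 6; dotted whole = 48; dotted eighth = 6; dotted eighth rest = 6; thirty-second note = 1; eighth note = 4.
Sum: 6 + 48 + 5 + 32 + 32 + 8 + 16 + 6 + 48 + 6 + 6 + 1 + 4 = 218.
218 ÷ 64 = 3 complete bars with 26 thirty-second notes remaining.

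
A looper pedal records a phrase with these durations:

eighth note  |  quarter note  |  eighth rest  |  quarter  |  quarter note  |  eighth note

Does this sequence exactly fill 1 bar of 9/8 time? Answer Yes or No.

Yes

One bar of 9/8 = 9 eighth notes.
Convert each value to eighth notes: eighth note = 1; quarter note = 2; eighth rest = 1; quarter = 2; quarter note = 2; eighth note = 1.
Sum: 1 + 2 + 1 + 2 + 2 + 1 = 9.
9 equals 9, so the answer is Yes.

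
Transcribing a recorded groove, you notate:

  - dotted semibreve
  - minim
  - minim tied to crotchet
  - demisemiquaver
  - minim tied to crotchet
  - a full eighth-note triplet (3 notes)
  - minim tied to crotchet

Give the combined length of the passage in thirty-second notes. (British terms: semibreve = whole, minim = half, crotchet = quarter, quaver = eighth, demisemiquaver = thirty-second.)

145

Each duration in thirty-second notes: dotted semibreve = 48; minim = 16; minim tied to crotchet (minim + crotchet) = 24; demisemiquaver = 1; minim tied to crotchet (minim + crotchet) = 24; a full eighth-note triplet (3 notes) (three triplet eighths span one quarter) = 8; minim tied to crotchet (minim + crotchet) = 24.
Adding: 48 + 16 + 24 + 1 + 24 + 8 + 24 = 145 thirty-second notes.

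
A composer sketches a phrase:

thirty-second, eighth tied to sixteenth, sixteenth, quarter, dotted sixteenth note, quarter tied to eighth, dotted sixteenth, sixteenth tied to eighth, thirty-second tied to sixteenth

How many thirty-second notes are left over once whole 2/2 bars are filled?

12

One bar of 2/2 = 32 thirty-second notes.
Working in thirty-second notes: thirty-second = 1; eighth tied to sixteenth (eighth + sixteenth) = 6; sixteenth = 2; quarter = 8; dotted sixteenth note = 3; quarter tied to eighth (quarter + eighth) = 12; dotted sixteenth = 3; sixteenth tied to eighth (sixteenth + eighth) = 6; thirty-second tied to sixteenth (thirty-second + sixteenth) = 3.
Sum: 1 + 6 + 2 + 8 + 3 + 12 + 3 + 6 + 3 = 44.
44 ÷ 32 = 1 complete bar with 12 thirty-second notes remaining.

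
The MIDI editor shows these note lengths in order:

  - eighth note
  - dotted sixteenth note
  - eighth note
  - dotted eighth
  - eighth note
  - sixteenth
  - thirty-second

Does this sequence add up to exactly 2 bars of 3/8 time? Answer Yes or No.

Yes

One bar of 3/8 = 12 thirty-second notes, so 2 bars = 24.
Express everything in thirty-second notes: eighth note = 4; dotted sixteenth note = 3; eighth note = 4; dotted eighth = 6; eighth note = 4; sixteenth = 2; thirty-second = 1.
Total: 4 + 3 + 4 + 6 + 4 + 2 + 1 = 24.
24 equals 24, so the answer is Yes.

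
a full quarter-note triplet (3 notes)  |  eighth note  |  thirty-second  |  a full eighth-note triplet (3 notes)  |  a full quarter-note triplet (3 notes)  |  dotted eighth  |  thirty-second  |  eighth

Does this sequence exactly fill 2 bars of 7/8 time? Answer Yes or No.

Yes

One bar of 7/8 = 28 thirty-second notes, so 2 bars = 56.
Convert each value to thirty-second notes: a full quarter-note triplet (3 notes) (three triplet quarters span one half) = 16; eighth note = 4; thirty-second = 1; a full eighth-note triplet (3 notes) (three triplet eighths span one quarter) = 8; a full quarter-note triplet (3 notes) (three triplet quarters span one half) = 16; dotted eighth = 6; thirty-second = 1; eighth = 4.
Sum: 16 + 4 + 1 + 8 + 16 + 6 + 1 + 4 = 56.
56 equals 56, so the answer is Yes.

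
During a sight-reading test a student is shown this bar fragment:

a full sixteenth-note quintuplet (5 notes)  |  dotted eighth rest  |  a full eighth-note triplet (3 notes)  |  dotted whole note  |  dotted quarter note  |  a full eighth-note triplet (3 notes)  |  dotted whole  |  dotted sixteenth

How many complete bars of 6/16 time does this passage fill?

One bar of 6/16 = 12 thirty-second notes.
Convert each value to thirty-second notes: a full sixteenth-note quintuplet (5 notes) (five quintuplet sixteenths span one quarter) = 8; dotted eighth rest = 6; a full eighth-note triplet (3 notes) (three triplet eighths span one quarter) = 8; dotted whole note = 48; dotted quarter note = 12; a full eighth-note triplet (3 notes) (three triplet eighths span one quarter) = 8; dotted whole = 48; dotted sixteenth = 3.
Altogether 8 + 6 + 8 + 48 + 12 + 8 + 48 + 3 = 141.
141 ÷ 12 = 11 complete bars with 9 left over.

11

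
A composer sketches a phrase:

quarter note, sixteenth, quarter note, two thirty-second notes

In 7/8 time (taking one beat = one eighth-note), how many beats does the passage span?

5

One eighth-note beat = 4 thirty-second notes.
In thirty-second notes: quarter note = 8; sixteenth = 2; quarter note = 8; thirty-second note = 1; thirty-second note = 1.
Sum: 8 + 2 + 8 + 1 + 1 = 20.
20 ÷ 4 = 5 beats.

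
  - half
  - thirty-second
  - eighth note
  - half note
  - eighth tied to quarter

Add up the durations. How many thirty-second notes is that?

49

Working in thirty-second notes: half = 16; thirty-second = 1; eighth note = 4; half note = 16; eighth tied to quarter (eighth + quarter) = 12.
Sum: 16 + 1 + 4 + 16 + 12 = 49 thirty-second notes.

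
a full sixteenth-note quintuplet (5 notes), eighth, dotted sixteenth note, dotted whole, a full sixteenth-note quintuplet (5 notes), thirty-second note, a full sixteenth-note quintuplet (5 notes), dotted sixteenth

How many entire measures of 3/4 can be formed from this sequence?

One bar of 3/4 = 24 thirty-second notes.
In thirty-second notes: a full sixteenth-note quintuplet (5 notes) (five quintuplet sixteenths span one quarter) = 8; eighth = 4; dotted sixteenth note = 3; dotted whole = 48; a full sixteenth-note quintuplet (5 notes) (five quintuplet sixteenths span one quarter) = 8; thirty-second note = 1; a full sixteenth-note quintuplet (5 notes) (five quintuplet sixteenths span one quarter) = 8; dotted sixteenth = 3.
Sum: 8 + 4 + 3 + 48 + 8 + 1 + 8 + 3 = 83.
83 ÷ 24 = 3 complete bars with 11 left over.

3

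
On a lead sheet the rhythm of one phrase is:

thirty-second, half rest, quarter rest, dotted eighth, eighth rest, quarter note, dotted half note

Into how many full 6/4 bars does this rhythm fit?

One bar of 6/4 = 48 thirty-second notes.
Convert each value to thirty-second notes: thirty-second = 1; half rest = 16; quarter rest = 8; dotted eighth = 6; eighth rest = 4; quarter note = 8; dotted half note = 24.
Adding: 1 + 16 + 8 + 6 + 4 + 8 + 24 = 67.
67 ÷ 48 = 1 complete bar with 19 left over.

1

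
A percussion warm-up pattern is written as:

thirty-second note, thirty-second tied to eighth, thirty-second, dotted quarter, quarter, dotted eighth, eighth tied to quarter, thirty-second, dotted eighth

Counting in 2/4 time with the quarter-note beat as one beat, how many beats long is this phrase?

One quarter-note beat = 8 thirty-second notes.
Convert each value to thirty-second notes: thirty-second note = 1; thirty-second tied to eighth (thirty-second + eighth) = 5; thirty-second = 1; dotted quarter = 12; quarter = 8; dotted eighth = 6; eighth tied to quarter (eighth + quarter) = 12; thirty-second = 1; dotted eighth = 6.
Altogether 1 + 5 + 1 + 12 + 8 + 6 + 12 + 1 + 6 = 52.
52 ÷ 8 = 6.5 beats.

6.5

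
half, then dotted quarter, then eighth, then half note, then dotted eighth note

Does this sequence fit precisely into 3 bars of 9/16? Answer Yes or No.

Yes

One bar of 9/16 = 9 sixteenth notes, so 3 bars = 27.
Working in sixteenth notes: half = 8; dotted quarter = 6; eighth = 2; half note = 8; dotted eighth note = 3.
Adding: 8 + 6 + 2 + 8 + 3 = 27.
27 equals 27, so the answer is Yes.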